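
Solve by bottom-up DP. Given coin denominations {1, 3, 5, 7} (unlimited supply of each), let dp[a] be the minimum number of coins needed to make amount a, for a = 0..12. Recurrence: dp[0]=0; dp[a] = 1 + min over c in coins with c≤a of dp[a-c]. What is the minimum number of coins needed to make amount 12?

2

 a  0  1  2  3  4  5  6  7  8  9 10 11 12
dp  0  1  2  1  2  1  2  1  2  3  2  3  2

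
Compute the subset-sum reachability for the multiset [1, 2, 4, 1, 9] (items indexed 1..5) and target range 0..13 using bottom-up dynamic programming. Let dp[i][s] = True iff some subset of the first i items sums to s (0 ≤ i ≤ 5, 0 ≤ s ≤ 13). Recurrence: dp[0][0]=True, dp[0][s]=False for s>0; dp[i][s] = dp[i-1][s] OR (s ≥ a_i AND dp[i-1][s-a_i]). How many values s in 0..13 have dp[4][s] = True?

i\s   0   1   2   3   4   5   6   7   8   9  10  11  12  13
  0   T   F   F   F   F   F   F   F   F   F   F   F   F   F
  1   T   T   F   F   F   F   F   F   F   F   F   F   F   F
  2   T   T   T   T   F   F   F   F   F   F   F   F   F   F
  3   T   T   T   T   T   T   T   T   F   F   F   F   F   F
  4   T   T   T   T   T   T   T   T   T   F   F   F   F   F
  5   T   T   T   T   T   T   T   T   T   T   T   T   T   T

9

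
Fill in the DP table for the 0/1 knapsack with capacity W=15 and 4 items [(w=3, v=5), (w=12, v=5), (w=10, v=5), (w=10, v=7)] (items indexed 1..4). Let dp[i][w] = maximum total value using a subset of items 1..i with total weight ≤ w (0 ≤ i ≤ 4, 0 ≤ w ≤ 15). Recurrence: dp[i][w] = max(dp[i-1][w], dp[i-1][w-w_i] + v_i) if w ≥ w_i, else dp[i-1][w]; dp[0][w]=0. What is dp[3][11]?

i\w   0   1   2   3   4   5   6   7   8   9  10  11  12  13  14  15
  0   0   0   0   0   0   0   0   0   0   0   0   0   0   0   0   0
  1   0   0   0   5   5   5   5   5   5   5   5   5   5   5   5   5
  2   0   0   0   5   5   5   5   5   5   5   5   5   5   5   5  10
  3   0   0   0   5   5   5   5   5   5   5   5   5   5  10  10  10
  4   0   0   0   5   5   5   5   5   5   5   7   7   7  12  12  12

5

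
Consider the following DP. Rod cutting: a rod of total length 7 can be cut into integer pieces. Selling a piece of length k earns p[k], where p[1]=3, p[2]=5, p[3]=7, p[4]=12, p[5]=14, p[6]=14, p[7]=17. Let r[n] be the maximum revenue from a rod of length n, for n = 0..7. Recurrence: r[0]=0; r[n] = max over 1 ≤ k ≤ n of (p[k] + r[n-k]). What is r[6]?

18

   n    0    1    2    3    4    5    6    7
r[n]    0    3    6    9   12   15   18   21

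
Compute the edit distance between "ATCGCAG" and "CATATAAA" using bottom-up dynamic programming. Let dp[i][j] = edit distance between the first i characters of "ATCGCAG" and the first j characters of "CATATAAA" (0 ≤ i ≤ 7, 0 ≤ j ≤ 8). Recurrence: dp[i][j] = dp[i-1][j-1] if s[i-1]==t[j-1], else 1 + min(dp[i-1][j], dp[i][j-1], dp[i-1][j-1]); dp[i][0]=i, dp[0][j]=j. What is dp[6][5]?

5

   ''  C  A  T  A  T  A  A  A
''  0  1  2  3  4  5  6  7  8
 A  1  1  1  2  3  4  5  6  7
 T  2  2  2  1  2  3  4  5  6
 C  3  2  3  2  2  3  4  5  6
 G  4  3  3  3  3  3  4  5  6
 C  5  4  4  4  4  4  4  5  6
 A  6  5  4  5  4  5  4  4  5
 G  7  6  5  5  5  5  5  5  5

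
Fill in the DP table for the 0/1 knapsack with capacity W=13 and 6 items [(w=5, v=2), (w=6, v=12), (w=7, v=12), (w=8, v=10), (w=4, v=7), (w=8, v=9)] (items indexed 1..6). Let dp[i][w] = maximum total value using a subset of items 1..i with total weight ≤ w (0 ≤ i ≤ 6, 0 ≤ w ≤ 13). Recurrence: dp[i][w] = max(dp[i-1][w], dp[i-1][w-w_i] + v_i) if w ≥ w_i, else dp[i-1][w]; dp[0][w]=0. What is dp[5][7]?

i\w   0   1   2   3   4   5   6   7   8   9  10  11  12  13
  0   0   0   0   0   0   0   0   0   0   0   0   0   0   0
  1   0   0   0   0   0   2   2   2   2   2   2   2   2   2
  2   0   0   0   0   0   2  12  12  12  12  12  14  14  14
  3   0   0   0   0   0   2  12  12  12  12  12  14  14  24
  4   0   0   0   0   0   2  12  12  12  12  12  14  14  24
  5   0   0   0   0   7   7  12  12  12  12  19  19  19  24
  6   0   0   0   0   7   7  12  12  12  12  19  19  19  24

12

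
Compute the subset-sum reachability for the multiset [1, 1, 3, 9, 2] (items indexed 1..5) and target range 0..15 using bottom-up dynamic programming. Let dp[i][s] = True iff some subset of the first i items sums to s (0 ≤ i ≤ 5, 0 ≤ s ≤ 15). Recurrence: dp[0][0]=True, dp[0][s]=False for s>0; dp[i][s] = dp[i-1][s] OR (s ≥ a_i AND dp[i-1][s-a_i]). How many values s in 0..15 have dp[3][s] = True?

i\s   0   1   2   3   4   5   6   7   8   9  10  11  12  13  14  15
  0   T   F   F   F   F   F   F   F   F   F   F   F   F   F   F   F
  1   T   T   F   F   F   F   F   F   F   F   F   F   F   F   F   F
  2   T   T   T   F   F   F   F   F   F   F   F   F   F   F   F   F
  3   T   T   T   T   T   T   F   F   F   F   F   F   F   F   F   F
  4   T   T   T   T   T   T   F   F   F   T   T   T   T   T   T   F
  5   T   T   T   T   T   T   T   T   F   T   T   T   T   T   T   T

6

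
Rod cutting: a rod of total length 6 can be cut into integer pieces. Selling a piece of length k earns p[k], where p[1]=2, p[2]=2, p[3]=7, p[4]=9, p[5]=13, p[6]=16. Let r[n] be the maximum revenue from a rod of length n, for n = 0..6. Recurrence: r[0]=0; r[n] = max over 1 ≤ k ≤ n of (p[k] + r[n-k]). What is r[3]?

   n    0    1    2    3    4    5    6
r[n]    0    2    4    7    9   13   16

7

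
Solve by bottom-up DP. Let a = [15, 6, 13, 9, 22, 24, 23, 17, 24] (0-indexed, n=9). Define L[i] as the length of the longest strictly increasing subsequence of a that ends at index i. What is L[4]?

3

   i    0    1    2    3    4    5    6    7    8
a[i]   15    6   13    9   22   24   23   17   24
L[i]    1    1    2    2    3    4    4    3    5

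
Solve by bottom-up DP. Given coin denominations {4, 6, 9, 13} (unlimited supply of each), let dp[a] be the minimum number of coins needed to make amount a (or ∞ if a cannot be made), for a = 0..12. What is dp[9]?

1

 a  0  1  2  3  4  5  6  7  8  9 10 11 12
dp  0  -  -  -  1  -  1  -  2  1  2  -  2
(- denotes ∞ / unreachable)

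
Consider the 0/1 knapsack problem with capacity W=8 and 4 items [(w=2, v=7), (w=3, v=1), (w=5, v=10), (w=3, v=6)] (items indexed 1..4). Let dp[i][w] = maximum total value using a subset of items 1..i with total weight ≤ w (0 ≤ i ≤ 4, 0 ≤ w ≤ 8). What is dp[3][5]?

10

i\w   0   1   2   3   4   5   6   7   8
  0   0   0   0   0   0   0   0   0   0
  1   0   0   7   7   7   7   7   7   7
  2   0   0   7   7   7   8   8   8   8
  3   0   0   7   7   7  10  10  17  17
  4   0   0   7   7   7  13  13  17  17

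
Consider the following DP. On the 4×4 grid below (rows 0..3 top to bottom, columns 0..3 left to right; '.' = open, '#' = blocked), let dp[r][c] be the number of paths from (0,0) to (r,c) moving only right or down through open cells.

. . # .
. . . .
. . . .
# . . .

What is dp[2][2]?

r\c   0   1   2   3
  0   1   1   0   0
  1   1   2   2   2
  2   1   3   5   7
  3   0   3   8  15

5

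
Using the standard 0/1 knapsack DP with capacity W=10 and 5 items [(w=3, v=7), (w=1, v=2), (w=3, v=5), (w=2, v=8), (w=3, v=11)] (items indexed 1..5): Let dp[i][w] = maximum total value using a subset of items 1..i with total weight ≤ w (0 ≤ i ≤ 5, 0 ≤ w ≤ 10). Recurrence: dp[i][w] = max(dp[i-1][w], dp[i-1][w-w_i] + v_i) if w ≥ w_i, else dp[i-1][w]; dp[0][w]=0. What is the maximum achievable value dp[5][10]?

28

i\w   0   1   2   3   4   5   6   7   8   9  10
  0   0   0   0   0   0   0   0   0   0   0   0
  1   0   0   0   7   7   7   7   7   7   7   7
  2   0   2   2   7   9   9   9   9   9   9   9
  3   0   2   2   7   9   9  12  14  14  14  14
  4   0   2   8  10  10  15  17  17  20  22  22
  5   0   2   8  11  13  19  21  21  26  28  28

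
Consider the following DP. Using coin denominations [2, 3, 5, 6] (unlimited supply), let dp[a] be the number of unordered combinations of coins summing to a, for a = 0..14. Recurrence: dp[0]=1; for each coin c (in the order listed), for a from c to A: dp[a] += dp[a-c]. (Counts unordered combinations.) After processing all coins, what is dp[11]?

6

after  coin     0     1     2     3     4     5     6     7     8     9    10    11    12    13    14
          2     1     0     1     0     1     0     1     0     1     0     1     0     1     0     1
          3     1     0     1     1     1     1     2     1     2     2     2     2     3     2     3
          5     1     0     1     1     1     2     2     2     3     3     4     4     5     5     6
          6     1     0     1     1     1     2     3     2     4     4     5     6     8     7    10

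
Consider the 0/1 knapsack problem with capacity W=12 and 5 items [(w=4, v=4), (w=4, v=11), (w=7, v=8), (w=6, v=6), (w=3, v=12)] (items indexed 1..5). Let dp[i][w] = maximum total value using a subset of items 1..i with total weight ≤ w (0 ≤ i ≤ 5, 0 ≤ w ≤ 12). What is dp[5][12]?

27

i\w   0   1   2   3   4   5   6   7   8   9  10  11  12
  0   0   0   0   0   0   0   0   0   0   0   0   0   0
  1   0   0   0   0   4   4   4   4   4   4   4   4   4
  2   0   0   0   0  11  11  11  11  15  15  15  15  15
  3   0   0   0   0  11  11  11  11  15  15  15  19  19
  4   0   0   0   0  11  11  11  11  15  15  17  19  19
  5   0   0   0  12  12  12  12  23  23  23  23  27  27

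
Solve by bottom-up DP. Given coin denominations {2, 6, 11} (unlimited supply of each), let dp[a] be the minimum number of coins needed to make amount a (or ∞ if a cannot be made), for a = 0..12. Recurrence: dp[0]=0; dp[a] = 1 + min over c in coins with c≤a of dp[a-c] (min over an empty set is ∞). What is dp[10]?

 a  0  1  2  3  4  5  6  7  8  9 10 11 12
dp  0  -  1  -  2  -  1  -  2  -  3  1  2
(- denotes ∞ / unreachable)

3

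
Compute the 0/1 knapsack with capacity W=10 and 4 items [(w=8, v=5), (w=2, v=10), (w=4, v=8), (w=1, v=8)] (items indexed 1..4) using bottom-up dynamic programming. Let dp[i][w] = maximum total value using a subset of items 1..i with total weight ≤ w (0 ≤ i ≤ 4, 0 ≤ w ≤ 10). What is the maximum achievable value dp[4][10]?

i\w   0   1   2   3   4   5   6   7   8   9  10
  0   0   0   0   0   0   0   0   0   0   0   0
  1   0   0   0   0   0   0   0   0   5   5   5
  2   0   0  10  10  10  10  10  10  10  10  15
  3   0   0  10  10  10  10  18  18  18  18  18
  4   0   8  10  18  18  18  18  26  26  26  26

26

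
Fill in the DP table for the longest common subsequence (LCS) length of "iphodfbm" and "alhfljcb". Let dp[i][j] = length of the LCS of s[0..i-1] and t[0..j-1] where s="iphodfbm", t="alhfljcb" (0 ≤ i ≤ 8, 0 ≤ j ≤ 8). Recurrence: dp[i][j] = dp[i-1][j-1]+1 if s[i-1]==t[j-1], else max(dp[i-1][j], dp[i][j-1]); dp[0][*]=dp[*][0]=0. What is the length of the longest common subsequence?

3

   ''  a  l  h  f  l  j  c  b
''  0  0  0  0  0  0  0  0  0
 i  0  0  0  0  0  0  0  0  0
 p  0  0  0  0  0  0  0  0  0
 h  0  0  0  1  1  1  1  1  1
 o  0  0  0  1  1  1  1  1  1
 d  0  0  0  1  1  1  1  1  1
 f  0  0  0  1  2  2  2  2  2
 b  0  0  0  1  2  2  2  2  3
 m  0  0  0  1  2  2  2  2  3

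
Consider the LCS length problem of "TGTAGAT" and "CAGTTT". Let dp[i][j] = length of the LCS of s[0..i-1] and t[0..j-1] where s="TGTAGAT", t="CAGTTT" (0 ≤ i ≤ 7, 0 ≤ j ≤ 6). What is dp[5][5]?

   ''  C  A  G  T  T  T
''  0  0  0  0  0  0  0
 T  0  0  0  0  1  1  1
 G  0  0  0  1  1  1  1
 T  0  0  0  1  2  2  2
 A  0  0  1  1  2  2  2
 G  0  0  1  2  2  2  2
 A  0  0  1  2  2  2  2
 T  0  0  1  2  3  3  3

2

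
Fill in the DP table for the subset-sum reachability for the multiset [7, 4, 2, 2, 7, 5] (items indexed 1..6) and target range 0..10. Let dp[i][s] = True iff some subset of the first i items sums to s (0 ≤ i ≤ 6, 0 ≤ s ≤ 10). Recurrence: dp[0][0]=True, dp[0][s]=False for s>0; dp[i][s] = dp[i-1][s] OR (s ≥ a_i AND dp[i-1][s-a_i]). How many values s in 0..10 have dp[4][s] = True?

7

i\s   0   1   2   3   4   5   6   7   8   9  10
  0   T   F   F   F   F   F   F   F   F   F   F
  1   T   F   F   F   F   F   F   T   F   F   F
  2   T   F   F   F   T   F   F   T   F   F   F
  3   T   F   T   F   T   F   T   T   F   T   F
  4   T   F   T   F   T   F   T   T   T   T   F
  5   T   F   T   F   T   F   T   T   T   T   F
  6   T   F   T   F   T   T   T   T   T   T   F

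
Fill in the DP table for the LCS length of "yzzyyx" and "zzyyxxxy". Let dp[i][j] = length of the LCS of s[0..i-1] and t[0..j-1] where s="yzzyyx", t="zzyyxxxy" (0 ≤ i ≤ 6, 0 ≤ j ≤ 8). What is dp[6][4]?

   ''  z  z  y  y  x  x  x  y
''  0  0  0  0  0  0  0  0  0
 y  0  0  0  1  1  1  1  1  1
 z  0  1  1  1  1  1  1  1  1
 z  0  1  2  2  2  2  2  2  2
 y  0  1  2  3  3  3  3  3  3
 y  0  1  2  3  4  4  4  4  4
 x  0  1  2  3  4  5  5  5  5

4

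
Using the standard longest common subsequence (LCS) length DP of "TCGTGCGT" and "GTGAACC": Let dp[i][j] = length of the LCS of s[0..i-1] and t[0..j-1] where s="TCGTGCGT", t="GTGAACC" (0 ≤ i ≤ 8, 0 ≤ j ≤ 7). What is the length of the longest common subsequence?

   ''  G  T  G  A  A  C  C
''  0  0  0  0  0  0  0  0
 T  0  0  1  1  1  1  1  1
 C  0  0  1  1  1  1  2  2
 G  0  1  1  2  2  2  2  2
 T  0  1  2  2  2  2  2  2
 G  0  1  2  3  3  3  3  3
 C  0  1  2  3  3  3  4  4
 G  0  1  2  3  3  3  4  4
 T  0  1  2  3  3  3  4  4

4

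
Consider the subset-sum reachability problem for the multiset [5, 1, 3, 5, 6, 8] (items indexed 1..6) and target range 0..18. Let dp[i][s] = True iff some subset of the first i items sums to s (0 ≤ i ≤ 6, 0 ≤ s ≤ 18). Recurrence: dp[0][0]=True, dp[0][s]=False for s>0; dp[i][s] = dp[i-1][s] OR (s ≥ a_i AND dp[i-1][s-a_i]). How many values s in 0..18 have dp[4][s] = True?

12

i\s   0   1   2   3   4   5   6   7   8   9  10  11  12  13  14  15  16  17  18
  0   T   F   F   F   F   F   F   F   F   F   F   F   F   F   F   F   F   F   F
  1   T   F   F   F   F   T   F   F   F   F   F   F   F   F   F   F   F   F   F
  2   T   T   F   F   F   T   T   F   F   F   F   F   F   F   F   F   F   F   F
  3   T   T   F   T   T   T   T   F   T   T   F   F   F   F   F   F   F   F   F
  4   T   T   F   T   T   T   T   F   T   T   T   T   F   T   T   F   F   F   F
  5   T   T   F   T   T   T   T   T   T   T   T   T   T   T   T   T   T   T   F
  6   T   T   F   T   T   T   T   T   T   T   T   T   T   T   T   T   T   T   T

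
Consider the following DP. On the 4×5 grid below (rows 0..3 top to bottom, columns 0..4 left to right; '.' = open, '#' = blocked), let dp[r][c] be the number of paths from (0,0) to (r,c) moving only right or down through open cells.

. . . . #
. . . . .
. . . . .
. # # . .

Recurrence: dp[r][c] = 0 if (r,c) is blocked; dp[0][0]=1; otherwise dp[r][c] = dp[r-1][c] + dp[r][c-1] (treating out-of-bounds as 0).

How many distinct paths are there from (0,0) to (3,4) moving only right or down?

r\c   0   1   2   3   4
  0   1   1   1   1   0
  1   1   2   3   4   4
  2   1   3   6  10  14
  3   1   0   0  10  24

24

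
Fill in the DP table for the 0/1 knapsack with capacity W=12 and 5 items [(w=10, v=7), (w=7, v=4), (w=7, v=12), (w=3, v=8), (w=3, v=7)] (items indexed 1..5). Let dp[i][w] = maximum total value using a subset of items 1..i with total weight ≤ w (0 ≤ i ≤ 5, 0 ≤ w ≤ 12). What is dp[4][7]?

i\w   0   1   2   3   4   5   6   7   8   9  10  11  12
  0   0   0   0   0   0   0   0   0   0   0   0   0   0
  1   0   0   0   0   0   0   0   0   0   0   7   7   7
  2   0   0   0   0   0   0   0   4   4   4   7   7   7
  3   0   0   0   0   0   0   0  12  12  12  12  12  12
  4   0   0   0   8   8   8   8  12  12  12  20  20  20
  5   0   0   0   8   8   8  15  15  15  15  20  20  20

12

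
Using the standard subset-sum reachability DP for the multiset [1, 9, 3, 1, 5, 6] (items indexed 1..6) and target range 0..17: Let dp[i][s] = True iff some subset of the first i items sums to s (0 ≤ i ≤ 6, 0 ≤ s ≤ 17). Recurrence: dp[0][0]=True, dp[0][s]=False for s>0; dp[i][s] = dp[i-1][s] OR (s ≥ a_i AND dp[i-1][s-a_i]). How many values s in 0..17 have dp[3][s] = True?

8

i\s   0   1   2   3   4   5   6   7   8   9  10  11  12  13  14  15  16  17
  0   T   F   F   F   F   F   F   F   F   F   F   F   F   F   F   F   F   F
  1   T   T   F   F   F   F   F   F   F   F   F   F   F   F   F   F   F   F
  2   T   T   F   F   F   F   F   F   F   T   T   F   F   F   F   F   F   F
  3   T   T   F   T   T   F   F   F   F   T   T   F   T   T   F   F   F   F
  4   T   T   T   T   T   T   F   F   F   T   T   T   T   T   T   F   F   F
  5   T   T   T   T   T   T   T   T   T   T   T   T   T   T   T   T   T   T
  6   T   T   T   T   T   T   T   T   T   T   T   T   T   T   T   T   T   T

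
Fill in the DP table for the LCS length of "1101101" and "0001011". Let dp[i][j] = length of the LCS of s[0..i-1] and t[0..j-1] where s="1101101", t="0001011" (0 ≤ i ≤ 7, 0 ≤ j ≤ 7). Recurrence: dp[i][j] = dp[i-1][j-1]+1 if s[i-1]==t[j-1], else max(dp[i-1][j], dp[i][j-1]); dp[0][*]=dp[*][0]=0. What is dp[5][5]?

2

   ''  0  0  0  1  0  1  1
''  0  0  0  0  0  0  0  0
 1  0  0  0  0  1  1  1  1
 1  0  0  0  0  1  1  2  2
 0  0  1  1  1  1  2  2  2
 1  0  1  1  1  2  2  3  3
 1  0  1  1  1  2  2  3  4
 0  0  1  2  2  2  3  3  4
 1  0  1  2  2  3  3  4  4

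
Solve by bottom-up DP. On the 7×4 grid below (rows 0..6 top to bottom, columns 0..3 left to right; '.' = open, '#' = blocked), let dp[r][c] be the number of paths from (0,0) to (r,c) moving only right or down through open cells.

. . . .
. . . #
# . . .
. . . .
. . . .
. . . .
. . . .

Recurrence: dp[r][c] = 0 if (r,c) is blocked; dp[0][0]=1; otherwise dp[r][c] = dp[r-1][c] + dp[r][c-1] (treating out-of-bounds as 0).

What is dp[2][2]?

5

r\c   0   1   2   3
  0   1   1   1   1
  1   1   2   3   0
  2   0   2   5   5
  3   0   2   7  12
  4   0   2   9  21
  5   0   2  11  32
  6   0   2  13  45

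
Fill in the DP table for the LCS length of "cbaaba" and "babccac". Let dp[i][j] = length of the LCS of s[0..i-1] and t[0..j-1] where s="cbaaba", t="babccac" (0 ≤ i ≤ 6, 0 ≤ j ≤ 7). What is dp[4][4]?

2

   ''  b  a  b  c  c  a  c
''  0  0  0  0  0  0  0  0
 c  0  0  0  0  1  1  1  1
 b  0  1  1  1  1  1  1  1
 a  0  1  2  2  2  2  2  2
 a  0  1  2  2  2  2  3  3
 b  0  1  2  3  3  3  3  3
 a  0  1  2  3  3  3  4  4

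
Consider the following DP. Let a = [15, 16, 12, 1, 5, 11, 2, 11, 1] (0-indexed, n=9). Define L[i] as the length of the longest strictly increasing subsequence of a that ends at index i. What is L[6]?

2

   i    0    1    2    3    4    5    6    7    8
a[i]   15   16   12    1    5   11    2   11    1
L[i]    1    2    1    1    2    3    2    3    1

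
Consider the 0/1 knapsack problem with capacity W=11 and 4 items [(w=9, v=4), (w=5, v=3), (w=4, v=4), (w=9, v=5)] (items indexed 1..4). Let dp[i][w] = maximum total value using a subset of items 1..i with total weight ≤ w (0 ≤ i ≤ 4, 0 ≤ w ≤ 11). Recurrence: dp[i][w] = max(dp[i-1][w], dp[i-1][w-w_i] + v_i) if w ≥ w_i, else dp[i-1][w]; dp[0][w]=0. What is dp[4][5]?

4

i\w   0   1   2   3   4   5   6   7   8   9  10  11
  0   0   0   0   0   0   0   0   0   0   0   0   0
  1   0   0   0   0   0   0   0   0   0   4   4   4
  2   0   0   0   0   0   3   3   3   3   4   4   4
  3   0   0   0   0   4   4   4   4   4   7   7   7
  4   0   0   0   0   4   4   4   4   4   7   7   7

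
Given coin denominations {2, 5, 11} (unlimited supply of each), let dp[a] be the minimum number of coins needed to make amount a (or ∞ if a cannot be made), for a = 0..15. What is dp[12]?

3

 a  0  1  2  3  4  5  6  7  8  9 10 11 12 13 14 15
dp  0  -  1  -  2  1  3  2  4  3  2  1  3  2  4  3
(- denotes ∞ / unreachable)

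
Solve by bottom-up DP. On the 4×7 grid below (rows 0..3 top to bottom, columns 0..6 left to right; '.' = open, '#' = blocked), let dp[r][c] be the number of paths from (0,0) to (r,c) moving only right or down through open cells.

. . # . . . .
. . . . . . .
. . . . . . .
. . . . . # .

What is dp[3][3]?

16

r\c   0   1   2   3   4   5   6
  0   1   1   0   0   0   0   0
  1   1   2   2   2   2   2   2
  2   1   3   5   7   9  11  13
  3   1   4   9  16  25   0  13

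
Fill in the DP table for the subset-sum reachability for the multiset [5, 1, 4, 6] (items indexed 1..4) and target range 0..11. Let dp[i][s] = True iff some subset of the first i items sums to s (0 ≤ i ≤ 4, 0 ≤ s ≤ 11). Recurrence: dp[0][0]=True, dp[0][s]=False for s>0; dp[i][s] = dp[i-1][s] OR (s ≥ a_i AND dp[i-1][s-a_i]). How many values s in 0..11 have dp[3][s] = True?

7

i\s   0   1   2   3   4   5   6   7   8   9  10  11
  0   T   F   F   F   F   F   F   F   F   F   F   F
  1   T   F   F   F   F   T   F   F   F   F   F   F
  2   T   T   F   F   F   T   T   F   F   F   F   F
  3   T   T   F   F   T   T   T   F   F   T   T   F
  4   T   T   F   F   T   T   T   T   F   T   T   T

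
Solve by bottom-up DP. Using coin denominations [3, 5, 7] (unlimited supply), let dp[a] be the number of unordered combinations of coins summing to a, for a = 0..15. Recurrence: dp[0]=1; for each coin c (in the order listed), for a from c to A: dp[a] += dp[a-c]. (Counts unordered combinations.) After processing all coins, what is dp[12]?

2

after  coin     0     1     2     3     4     5     6     7     8     9    10    11    12    13    14    15
          3     1     0     0     1     0     0     1     0     0     1     0     0     1     0     0     1
          5     1     0     0     1     0     1     1     0     1     1     1     1     1     1     1     2
          7     1     0     0     1     0     1     1     1     1     1     2     1     2     2     2     3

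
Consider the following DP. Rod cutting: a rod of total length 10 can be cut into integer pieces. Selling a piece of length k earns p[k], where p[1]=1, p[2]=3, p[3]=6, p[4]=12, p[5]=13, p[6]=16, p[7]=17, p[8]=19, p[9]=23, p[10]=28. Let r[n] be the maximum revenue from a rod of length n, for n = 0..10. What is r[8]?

   n    0    1    2    3    4    5    6    7    8    9   10
r[n]    0    1    3    6   12   13   16   18   24   25   28

24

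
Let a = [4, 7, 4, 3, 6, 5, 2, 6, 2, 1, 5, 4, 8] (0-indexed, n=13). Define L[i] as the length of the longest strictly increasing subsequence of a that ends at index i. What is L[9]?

1

   i    0    1    2    3    4    5    6    7    8    9   10   11   12
a[i]    4    7    4    3    6    5    2    6    2    1    5    4    8
L[i]    1    2    1    1    2    2    1    3    1    1    2    2    4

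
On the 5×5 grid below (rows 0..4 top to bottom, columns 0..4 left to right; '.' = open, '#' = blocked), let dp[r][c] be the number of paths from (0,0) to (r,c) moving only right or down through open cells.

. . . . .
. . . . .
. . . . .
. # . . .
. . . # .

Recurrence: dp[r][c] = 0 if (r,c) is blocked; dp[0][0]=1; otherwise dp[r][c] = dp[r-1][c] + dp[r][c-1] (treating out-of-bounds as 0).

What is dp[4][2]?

7

r\c   0   1   2   3   4
  0   1   1   1   1   1
  1   1   2   3   4   5
  2   1   3   6  10  15
  3   1   0   6  16  31
  4   1   1   7   0  31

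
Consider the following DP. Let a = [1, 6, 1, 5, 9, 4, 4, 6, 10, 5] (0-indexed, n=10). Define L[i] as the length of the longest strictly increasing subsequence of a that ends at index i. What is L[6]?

2

   i    0    1    2    3    4    5    6    7    8    9
a[i]    1    6    1    5    9    4    4    6   10    5
L[i]    1    2    1    2    3    2    2    3    4    3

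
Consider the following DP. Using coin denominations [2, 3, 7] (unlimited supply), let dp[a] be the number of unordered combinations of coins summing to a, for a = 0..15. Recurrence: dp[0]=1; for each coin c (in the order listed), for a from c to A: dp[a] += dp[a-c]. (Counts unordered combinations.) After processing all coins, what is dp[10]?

after  coin     0     1     2     3     4     5     6     7     8     9    10    11    12    13    14    15
          2     1     0     1     0     1     0     1     0     1     0     1     0     1     0     1     0
          3     1     0     1     1     1     1     2     1     2     2     2     2     3     2     3     3
          7     1     0     1     1     1     1     2     2     2     3     3     3     4     4     5     5

3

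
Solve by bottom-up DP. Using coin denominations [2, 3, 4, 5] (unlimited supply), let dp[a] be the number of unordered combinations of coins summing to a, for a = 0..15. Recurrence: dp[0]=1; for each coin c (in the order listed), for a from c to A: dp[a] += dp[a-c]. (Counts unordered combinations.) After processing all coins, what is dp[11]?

after  coin     0     1     2     3     4     5     6     7     8     9    10    11    12    13    14    15
          2     1     0     1     0     1     0     1     0     1     0     1     0     1     0     1     0
          3     1     0     1     1     1     1     2     1     2     2     2     2     3     2     3     3
          4     1     0     1     1     2     1     3     2     4     3     5     4     7     5     8     7
          5     1     0     1     1     2     2     3     3     5     5     7     7    10    10    13    14

7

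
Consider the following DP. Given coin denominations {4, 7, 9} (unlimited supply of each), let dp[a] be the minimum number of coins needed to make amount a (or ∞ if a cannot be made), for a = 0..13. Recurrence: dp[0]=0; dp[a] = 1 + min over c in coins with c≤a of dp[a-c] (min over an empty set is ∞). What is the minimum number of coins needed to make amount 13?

2

 a  0  1  2  3  4  5  6  7  8  9 10 11 12 13
dp  0  -  -  -  1  -  -  1  2  1  -  2  3  2
(- denotes ∞ / unreachable)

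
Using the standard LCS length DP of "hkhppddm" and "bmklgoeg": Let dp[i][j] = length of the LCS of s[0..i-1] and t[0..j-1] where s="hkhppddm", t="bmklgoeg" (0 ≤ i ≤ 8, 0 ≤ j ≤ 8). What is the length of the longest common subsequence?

   ''  b  m  k  l  g  o  e  g
''  0  0  0  0  0  0  0  0  0
 h  0  0  0  0  0  0  0  0  0
 k  0  0  0  1  1  1  1  1  1
 h  0  0  0  1  1  1  1  1  1
 p  0  0  0  1  1  1  1  1  1
 p  0  0  0  1  1  1  1  1  1
 d  0  0  0  1  1  1  1  1  1
 d  0  0  0  1  1  1  1  1  1
 m  0  0  1  1  1  1  1  1  1

1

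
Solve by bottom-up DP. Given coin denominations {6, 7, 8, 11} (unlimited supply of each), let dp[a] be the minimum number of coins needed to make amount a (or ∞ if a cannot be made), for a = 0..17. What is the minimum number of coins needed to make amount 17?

 a  0  1  2  3  4  5  6  7  8  9 10 11 12 13 14 15 16 17
dp  0  -  -  -  -  -  1  1  1  -  -  1  2  2  2  2  2  2
(- denotes ∞ / unreachable)

2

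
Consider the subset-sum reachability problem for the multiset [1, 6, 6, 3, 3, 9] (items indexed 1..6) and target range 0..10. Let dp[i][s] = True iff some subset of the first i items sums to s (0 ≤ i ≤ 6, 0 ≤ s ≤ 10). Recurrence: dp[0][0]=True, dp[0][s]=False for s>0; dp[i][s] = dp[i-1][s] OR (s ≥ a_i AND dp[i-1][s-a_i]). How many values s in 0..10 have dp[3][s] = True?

i\s   0   1   2   3   4   5   6   7   8   9  10
  0   T   F   F   F   F   F   F   F   F   F   F
  1   T   T   F   F   F   F   F   F   F   F   F
  2   T   T   F   F   F   F   T   T   F   F   F
  3   T   T   F   F   F   F   T   T   F   F   F
  4   T   T   F   T   T   F   T   T   F   T   T
  5   T   T   F   T   T   F   T   T   F   T   T
  6   T   T   F   T   T   F   T   T   F   T   T

4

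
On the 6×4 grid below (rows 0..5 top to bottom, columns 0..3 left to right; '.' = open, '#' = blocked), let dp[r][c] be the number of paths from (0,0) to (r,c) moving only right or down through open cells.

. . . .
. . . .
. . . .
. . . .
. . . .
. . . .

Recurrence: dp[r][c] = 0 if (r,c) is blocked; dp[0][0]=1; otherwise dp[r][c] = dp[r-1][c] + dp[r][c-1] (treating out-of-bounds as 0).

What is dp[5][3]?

r\c   0   1   2   3
  0   1   1   1   1
  1   1   2   3   4
  2   1   3   6  10
  3   1   4  10  20
  4   1   5  15  35
  5   1   6  21  56

56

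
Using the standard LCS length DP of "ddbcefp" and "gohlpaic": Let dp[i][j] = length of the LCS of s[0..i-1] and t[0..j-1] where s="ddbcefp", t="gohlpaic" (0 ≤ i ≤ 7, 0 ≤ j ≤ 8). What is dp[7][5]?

1

   ''  g  o  h  l  p  a  i  c
''  0  0  0  0  0  0  0  0  0
 d  0  0  0  0  0  0  0  0  0
 d  0  0  0  0  0  0  0  0  0
 b  0  0  0  0  0  0  0  0  0
 c  0  0  0  0  0  0  0  0  1
 e  0  0  0  0  0  0  0  0  1
 f  0  0  0  0  0  0  0  0  1
 p  0  0  0  0  0  1  1  1  1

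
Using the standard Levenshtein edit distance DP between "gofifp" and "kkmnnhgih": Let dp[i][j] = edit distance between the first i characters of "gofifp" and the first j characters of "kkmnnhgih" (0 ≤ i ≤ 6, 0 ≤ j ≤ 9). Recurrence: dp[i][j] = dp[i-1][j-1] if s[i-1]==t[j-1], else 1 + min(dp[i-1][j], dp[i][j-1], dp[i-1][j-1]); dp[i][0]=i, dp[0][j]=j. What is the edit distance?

   ''  k  k  m  n  n  h  g  i  h
''  0  1  2  3  4  5  6  7  8  9
 g  1  1  2  3  4  5  6  6  7  8
 o  2  2  2  3  4  5  6  7  7  8
 f  3  3  3  3  4  5  6  7  8  8
 i  4  4  4  4  4  5  6  7  7  8
 f  5  5  5  5  5  5  6  7  8  8
 p  6  6  6  6  6  6  6  7  8  9

9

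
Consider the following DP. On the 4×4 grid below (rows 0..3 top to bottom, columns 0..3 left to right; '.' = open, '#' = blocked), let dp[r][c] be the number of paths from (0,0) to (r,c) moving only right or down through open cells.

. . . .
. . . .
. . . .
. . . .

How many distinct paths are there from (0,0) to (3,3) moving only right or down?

r\c   0   1   2   3
  0   1   1   1   1
  1   1   2   3   4
  2   1   3   6  10
  3   1   4  10  20

20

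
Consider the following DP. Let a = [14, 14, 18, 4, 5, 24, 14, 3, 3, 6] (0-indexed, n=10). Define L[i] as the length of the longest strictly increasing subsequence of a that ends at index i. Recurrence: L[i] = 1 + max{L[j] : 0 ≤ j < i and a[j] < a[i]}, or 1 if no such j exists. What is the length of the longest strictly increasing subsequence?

   i    0    1    2    3    4    5    6    7    8    9
a[i]   14   14   18    4    5   24   14    3    3    6
L[i]    1    1    2    1    2    3    3    1    1    3

3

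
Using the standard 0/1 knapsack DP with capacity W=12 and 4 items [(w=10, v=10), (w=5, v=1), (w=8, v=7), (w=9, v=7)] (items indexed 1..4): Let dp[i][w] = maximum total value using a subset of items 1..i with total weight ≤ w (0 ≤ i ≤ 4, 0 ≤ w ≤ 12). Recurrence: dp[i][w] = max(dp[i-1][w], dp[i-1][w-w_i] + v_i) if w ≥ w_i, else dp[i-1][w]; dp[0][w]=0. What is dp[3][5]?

1

i\w   0   1   2   3   4   5   6   7   8   9  10  11  12
  0   0   0   0   0   0   0   0   0   0   0   0   0   0
  1   0   0   0   0   0   0   0   0   0   0  10  10  10
  2   0   0   0   0   0   1   1   1   1   1  10  10  10
  3   0   0   0   0   0   1   1   1   7   7  10  10  10
  4   0   0   0   0   0   1   1   1   7   7  10  10  10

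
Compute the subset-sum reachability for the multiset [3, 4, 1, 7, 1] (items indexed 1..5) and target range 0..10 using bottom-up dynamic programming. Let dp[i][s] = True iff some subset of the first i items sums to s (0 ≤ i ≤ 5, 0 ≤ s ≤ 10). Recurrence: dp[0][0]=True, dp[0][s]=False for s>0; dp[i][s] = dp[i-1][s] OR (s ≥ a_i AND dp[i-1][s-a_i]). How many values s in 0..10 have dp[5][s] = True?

i\s   0   1   2   3   4   5   6   7   8   9  10
  0   T   F   F   F   F   F   F   F   F   F   F
  1   T   F   F   T   F   F   F   F   F   F   F
  2   T   F   F   T   T   F   F   T   F   F   F
  3   T   T   F   T   T   T   F   T   T   F   F
  4   T   T   F   T   T   T   F   T   T   F   T
  5   T   T   T   T   T   T   T   T   T   T   T

11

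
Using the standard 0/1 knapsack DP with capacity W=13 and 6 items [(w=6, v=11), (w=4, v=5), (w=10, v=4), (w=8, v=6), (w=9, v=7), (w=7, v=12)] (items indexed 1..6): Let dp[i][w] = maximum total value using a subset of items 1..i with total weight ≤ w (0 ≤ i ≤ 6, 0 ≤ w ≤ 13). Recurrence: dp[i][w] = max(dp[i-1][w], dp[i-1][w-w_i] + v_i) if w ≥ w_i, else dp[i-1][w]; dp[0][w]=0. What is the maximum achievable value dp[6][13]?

i\w   0   1   2   3   4   5   6   7   8   9  10  11  12  13
  0   0   0   0   0   0   0   0   0   0   0   0   0   0   0
  1   0   0   0   0   0   0  11  11  11  11  11  11  11  11
  2   0   0   0   0   5   5  11  11  11  11  16  16  16  16
  3   0   0   0   0   5   5  11  11  11  11  16  16  16  16
  4   0   0   0   0   5   5  11  11  11  11  16  16  16  16
  5   0   0   0   0   5   5  11  11  11  11  16  16  16  16
  6   0   0   0   0   5   5  11  12  12  12  16  17  17  23

23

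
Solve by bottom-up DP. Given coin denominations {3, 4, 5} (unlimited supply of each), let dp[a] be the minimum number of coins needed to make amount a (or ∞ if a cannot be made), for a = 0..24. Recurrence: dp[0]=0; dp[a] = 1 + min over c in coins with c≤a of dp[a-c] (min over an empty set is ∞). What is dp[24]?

 a  0  1  2  3  4  5  6  7  8  9 10 11 12 13 14 15 16 17 18 19 20 21 22 23 24
dp  0  -  -  1  1  1  2  2  2  2  2  3  3  3  3  3  4  4  4  4  4  5  5  5  5
(- denotes ∞ / unreachable)

5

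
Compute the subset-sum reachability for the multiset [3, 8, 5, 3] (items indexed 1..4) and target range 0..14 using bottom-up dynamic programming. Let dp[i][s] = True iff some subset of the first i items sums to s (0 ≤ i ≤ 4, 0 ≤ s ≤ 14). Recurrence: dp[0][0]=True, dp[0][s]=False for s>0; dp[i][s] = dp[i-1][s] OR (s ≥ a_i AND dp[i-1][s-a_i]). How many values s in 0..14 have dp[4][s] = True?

i\s   0   1   2   3   4   5   6   7   8   9  10  11  12  13  14
  0   T   F   F   F   F   F   F   F   F   F   F   F   F   F   F
  1   T   F   F   T   F   F   F   F   F   F   F   F   F   F   F
  2   T   F   F   T   F   F   F   F   T   F   F   T   F   F   F
  3   T   F   F   T   F   T   F   F   T   F   F   T   F   T   F
  4   T   F   F   T   F   T   T   F   T   F   F   T   F   T   T

8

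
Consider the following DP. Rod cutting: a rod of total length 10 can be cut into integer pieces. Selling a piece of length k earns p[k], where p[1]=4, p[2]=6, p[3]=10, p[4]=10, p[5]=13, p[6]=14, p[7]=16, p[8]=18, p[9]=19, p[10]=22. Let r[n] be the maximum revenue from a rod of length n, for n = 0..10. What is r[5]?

20

   n    0    1    2    3    4    5    6    7    8    9   10
r[n]    0    4    8   12   16   20   24   28   32   36   40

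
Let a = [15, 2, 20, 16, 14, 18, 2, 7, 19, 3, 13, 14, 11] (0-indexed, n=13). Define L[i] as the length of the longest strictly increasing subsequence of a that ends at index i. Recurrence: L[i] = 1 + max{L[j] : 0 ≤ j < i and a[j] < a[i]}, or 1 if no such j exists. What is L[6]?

   i    0    1    2    3    4    5    6    7    8    9   10   11   12
a[i]   15    2   20   16   14   18    2    7   19    3   13   14   11
L[i]    1    1    2    2    2    3    1    2    4    2    3    4    3

1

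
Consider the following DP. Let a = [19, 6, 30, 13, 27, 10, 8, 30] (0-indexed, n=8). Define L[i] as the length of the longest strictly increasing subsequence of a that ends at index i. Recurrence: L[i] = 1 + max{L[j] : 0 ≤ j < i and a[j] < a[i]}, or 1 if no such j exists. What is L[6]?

2

   i    0    1    2    3    4    5    6    7
a[i]   19    6   30   13   27   10    8   30
L[i]    1    1    2    2    3    2    2    4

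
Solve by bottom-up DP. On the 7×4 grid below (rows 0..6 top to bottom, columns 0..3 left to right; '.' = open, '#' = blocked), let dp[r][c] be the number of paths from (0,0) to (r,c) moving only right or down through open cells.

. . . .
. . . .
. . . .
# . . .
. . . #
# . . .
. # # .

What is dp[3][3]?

19

r\c   0   1   2   3
  0   1   1   1   1
  1   1   2   3   4
  2   1   3   6  10
  3   0   3   9  19
  4   0   3  12   0
  5   0   3  15  15
  6   0   0   0  15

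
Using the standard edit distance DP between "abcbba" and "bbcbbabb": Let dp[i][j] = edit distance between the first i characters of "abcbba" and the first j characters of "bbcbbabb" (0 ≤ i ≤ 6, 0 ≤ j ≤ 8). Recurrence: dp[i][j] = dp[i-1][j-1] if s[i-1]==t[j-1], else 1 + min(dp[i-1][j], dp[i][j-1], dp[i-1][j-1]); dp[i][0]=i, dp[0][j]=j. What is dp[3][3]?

1

   ''  b  b  c  b  b  a  b  b
''  0  1  2  3  4  5  6  7  8
 a  1  1  2  3  4  5  5  6  7
 b  2  1  1  2  3  4  5  5  6
 c  3  2  2  1  2  3  4  5  6
 b  4  3  2  2  1  2  3  4  5
 b  5  4  3  3  2  1  2  3  4
 a  6  5  4  4  3  2  1  2  3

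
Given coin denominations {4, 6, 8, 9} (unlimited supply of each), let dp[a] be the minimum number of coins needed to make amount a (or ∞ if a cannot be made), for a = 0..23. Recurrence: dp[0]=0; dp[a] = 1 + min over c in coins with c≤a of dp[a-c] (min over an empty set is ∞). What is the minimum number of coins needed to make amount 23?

3

 a  0  1  2  3  4  5  6  7  8  9 10 11 12 13 14 15 16 17 18 19 20 21 22 23
dp  0  -  -  -  1  -  1  -  1  1  2  -  2  2  2  2  2  2  2  3  3  3  3  3
(- denotes ∞ / unreachable)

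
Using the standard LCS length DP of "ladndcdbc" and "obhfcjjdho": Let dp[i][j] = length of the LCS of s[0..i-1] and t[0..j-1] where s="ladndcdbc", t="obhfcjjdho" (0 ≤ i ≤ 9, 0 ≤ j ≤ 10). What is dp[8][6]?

1

   ''  o  b  h  f  c  j  j  d  h  o
''  0  0  0  0  0  0  0  0  0  0  0
 l  0  0  0  0  0  0  0  0  0  0  0
 a  0  0  0  0  0  0  0  0  0  0  0
 d  0  0  0  0  0  0  0  0  1  1  1
 n  0  0  0  0  0  0  0  0  1  1  1
 d  0  0  0  0  0  0  0  0  1  1  1
 c  0  0  0  0  0  1  1  1  1  1  1
 d  0  0  0  0  0  1  1  1  2  2  2
 b  0  0  1  1  1  1  1  1  2  2  2
 c  0  0  1  1  1  2  2  2  2  2  2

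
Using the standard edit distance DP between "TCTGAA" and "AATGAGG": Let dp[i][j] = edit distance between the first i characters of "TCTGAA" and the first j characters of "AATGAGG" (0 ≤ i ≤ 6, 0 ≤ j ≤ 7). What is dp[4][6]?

   ''  A  A  T  G  A  G  G
''  0  1  2  3  4  5  6  7
 T  1  1  2  2  3  4  5  6
 C  2  2  2  3  3  4  5  6
 T  3  3  3  2  3  4  5  6
 G  4  4  4  3  2  3  4  5
 A  5  4  4  4  3  2  3  4
 A  6  5  4  5  4  3  3  4

4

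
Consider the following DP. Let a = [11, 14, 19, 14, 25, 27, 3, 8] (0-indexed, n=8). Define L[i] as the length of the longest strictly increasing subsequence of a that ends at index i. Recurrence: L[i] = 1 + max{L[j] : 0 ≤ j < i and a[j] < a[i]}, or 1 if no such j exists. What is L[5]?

   i    0    1    2    3    4    5    6    7
a[i]   11   14   19   14   25   27    3    8
L[i]    1    2    3    2    4    5    1    2

5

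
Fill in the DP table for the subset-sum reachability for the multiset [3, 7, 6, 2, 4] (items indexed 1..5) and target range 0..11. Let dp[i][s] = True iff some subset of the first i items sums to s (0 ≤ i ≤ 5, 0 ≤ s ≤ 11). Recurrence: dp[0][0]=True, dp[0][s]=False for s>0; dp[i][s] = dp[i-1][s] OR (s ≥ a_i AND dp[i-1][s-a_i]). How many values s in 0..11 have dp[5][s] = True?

i\s   0   1   2   3   4   5   6   7   8   9  10  11
  0   T   F   F   F   F   F   F   F   F   F   F   F
  1   T   F   F   T   F   F   F   F   F   F   F   F
  2   T   F   F   T   F   F   F   T   F   F   T   F
  3   T   F   F   T   F   F   T   T   F   T   T   F
  4   T   F   T   T   F   T   T   T   T   T   T   T
  5   T   F   T   T   T   T   T   T   T   T   T   T

11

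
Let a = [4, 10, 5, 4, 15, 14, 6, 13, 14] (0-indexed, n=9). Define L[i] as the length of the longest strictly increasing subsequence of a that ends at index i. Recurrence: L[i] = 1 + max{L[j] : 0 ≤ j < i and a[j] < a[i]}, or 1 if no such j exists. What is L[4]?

   i    0    1    2    3    4    5    6    7    8
a[i]    4   10    5    4   15   14    6   13   14
L[i]    1    2    2    1    3    3    3    4    5

3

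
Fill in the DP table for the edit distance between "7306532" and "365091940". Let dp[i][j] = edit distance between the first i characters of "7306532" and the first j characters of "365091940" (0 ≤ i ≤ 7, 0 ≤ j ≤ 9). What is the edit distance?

8

   ''  3  6  5  0  9  1  9  4  0
''  0  1  2  3  4  5  6  7  8  9
 7  1  1  2  3  4  5  6  7  8  9
 3  2  1  2  3  4  5  6  7  8  9
 0  3  2  2  3  3  4  5  6  7  8
 6  4  3  2  3  4  4  5  6  7  8
 5  5  4  3  2  3  4  5  6  7  8
 3  6  5  4  3  3  4  5  6  7  8
 2  7  6  5  4  4  4  5  6  7  8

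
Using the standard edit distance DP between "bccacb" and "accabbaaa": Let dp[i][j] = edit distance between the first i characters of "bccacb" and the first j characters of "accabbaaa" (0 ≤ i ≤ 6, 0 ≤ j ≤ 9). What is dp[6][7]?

3

   ''  a  c  c  a  b  b  a  a  a
''  0  1  2  3  4  5  6  7  8  9
 b  1  1  2  3  4  4  5  6  7  8
 c  2  2  1  2  3  4  5  6  7  8
 c  3  3  2  1  2  3  4  5  6  7
 a  4  3  3  2  1  2  3  4  5  6
 c  5  4  3  3  2  2  3  4  5  6
 b  6  5  4  4  3  2  2  3  4  5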